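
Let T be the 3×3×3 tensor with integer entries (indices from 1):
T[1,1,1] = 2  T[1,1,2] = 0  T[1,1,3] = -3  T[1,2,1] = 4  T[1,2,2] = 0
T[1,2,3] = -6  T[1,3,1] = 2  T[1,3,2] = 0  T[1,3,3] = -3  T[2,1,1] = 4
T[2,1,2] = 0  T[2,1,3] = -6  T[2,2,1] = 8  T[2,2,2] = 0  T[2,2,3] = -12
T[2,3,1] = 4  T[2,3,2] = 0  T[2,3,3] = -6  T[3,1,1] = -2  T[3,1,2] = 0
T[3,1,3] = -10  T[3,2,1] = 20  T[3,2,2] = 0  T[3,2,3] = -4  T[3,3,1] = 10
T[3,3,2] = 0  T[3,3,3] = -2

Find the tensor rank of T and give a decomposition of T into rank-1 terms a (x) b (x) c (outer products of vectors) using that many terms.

Lower bound: the mode-1 unfolding of T (rows indexed by i, columns by (j,k) = (1,1), (1,2), (1,3), (2,1), (2,2), (2,3), (3,1), (3,2), (3,3)) is [[2, 0, -3, 4, 0, -6, 2, 0, -3], [4, 0, -6, 8, 0, -12, 4, 0, -6], [-2, 0, -10, 20, 0, -4, 10, 0, -2]].
There the 2×2 minor on rows i ∈ {1, 3}, columns (j,k) ∈ {(1,1), (1,3)} is det [[2, -3], [-2, -10]] = -26 ≠ 0, so this unfolding has rank ≥ 2; CP rank is at least every unfolding rank, so rank(T) ≥ 2. (Flattening ranks never certify an upper bound on CP rank; for that we must actually write T with 2 rank-1 terms.)
Upper bound — finding two terms. Write S_k = T[:,:,k] for the frontal slices: S₁ = [[2, 4, 2], [4, 8, 4], [-2, 20, 10]], S₂ = [[0, 0, 0], [0, 0, 0], [0, 0, 0]], S₃ = [[-3, -6, -3], [-6, -12, -6], [-10, -4, -2]].
If T = a₁ (x) b₁ (x) c₁ + a₂ (x) b₂ (x) c₂ then each S_k = c₁[k]·a₁b₁ᵀ + c₂[k]·a₂b₂ᵀ. S₁ and S₃ are linearly independent, so a₁b₁ᵀ and a₂b₂ᵀ must span the same plane of matrices: they are the rank-1 matrices of the form x·S₁ + y·S₃.
The 2×2 minor of x·S₁ + y·S₃ on rows {1,3}, columns {1,2} is 48·x² − 40·xy − 48·y² = 8·(2·x − 3·y)(3·x + 2·y), vanishing at (x:y) = (3:2) and (2:-3).
M₁ = 3·S₁ + 2·S₃ = [[0, 0, 0], [0, 0, 0], [-26, 52, 26]] = (-26)·[0, 0, 1][1, -2, -1]ᵀ and M₂ = 2·S₁ − 3·S₃ = [[13, 26, 13], [26, 52, 26], [26, 52, 26]] = 13·[1, 2, 2][1, 2, 1]ᵀ, so take a₁ = [0, 0, 1], b₁ = [1, -2, -1], a₂ = [1, 2, 2], b₂ = [1, 2, 1].
Each slice is an integer combination of E₁ = a₁b₁ᵀ and E₂ = a₂b₂ᵀ: S₁ = −6·E₁ + 2·E₂, S₂ = 0, S₃ = −4·E₁ − 3·E₂; reading off coefficients, c₁ = [-6, 0, -4] and c₂ = [2, 0, -3].
Hence T = [0, 0, 1] (x) [1, -2, -1] (x) [-6, 0, -4] + [1, 2, 2] (x) [1, 2, 1] (x) [2, 0, -3], so rank(T) ≤ 2.
These bounds meet, so rank(T) = 2.

rank(T) = 2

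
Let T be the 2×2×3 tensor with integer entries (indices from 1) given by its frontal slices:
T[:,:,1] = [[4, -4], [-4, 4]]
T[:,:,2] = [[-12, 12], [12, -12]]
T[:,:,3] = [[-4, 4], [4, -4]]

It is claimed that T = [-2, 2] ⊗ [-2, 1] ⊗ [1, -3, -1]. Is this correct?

No

Reconstruct entry (1,2,1) from the claimed factors: Σₗ aₗ[1]bₗ[2]cₗ[1] = (-2)·(1)·(1) = -2, but T[1,2,1] = -4. The claim is false.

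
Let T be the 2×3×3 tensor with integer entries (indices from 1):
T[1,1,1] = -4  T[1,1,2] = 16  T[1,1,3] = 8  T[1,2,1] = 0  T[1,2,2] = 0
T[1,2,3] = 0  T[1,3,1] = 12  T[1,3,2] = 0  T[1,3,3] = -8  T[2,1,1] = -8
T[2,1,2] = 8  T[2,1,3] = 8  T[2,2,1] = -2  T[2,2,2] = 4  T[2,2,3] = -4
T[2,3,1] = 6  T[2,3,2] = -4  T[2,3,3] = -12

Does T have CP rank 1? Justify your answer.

The mode-2 unfolding of T (rows indexed by j, columns by (i,k) = (1,1), (1,2), (1,3), (2,1), (2,2), (2,3)) is [[-4, 16, 8, -8, 8, 8], [0, 0, 0, -2, 4, -4], [12, 0, -8, 6, -4, -12]].
There the 3×3 minor on rows j ∈ {1, 2, 3}, columns (i,k) ∈ {(1,1), (1,2), (2,1)} is det [[-4, 16, -8], [0, 0, -2], [12, 0, 6]] = -384 ≠ 0, so this unfolding has rank ≥ 3; CP rank is at least every unfolding rank, so rank(T) ≥ 3.
In particular rank(T) ≥ 3 > 1, so T is not rank-1.

No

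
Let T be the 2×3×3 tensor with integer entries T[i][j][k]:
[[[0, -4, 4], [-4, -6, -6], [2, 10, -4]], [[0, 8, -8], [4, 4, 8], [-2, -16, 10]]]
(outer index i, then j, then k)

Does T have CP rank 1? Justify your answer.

No

The mode-1 unfolding of T (rows indexed by i, columns by (j,k) = (0,0), (0,1), (0,2), (1,0), (1,1), (1,2), (2,0), (2,1), (2,2)) is [[0, -4, 4, -4, -6, -6, 2, 10, -4], [0, 8, -8, 4, 4, 8, -2, -16, 10]].
There the 2×2 minor on rows i ∈ {0, 1}, columns (j,k) ∈ {(0,1), (1,0)} is det [[-4, -4], [8, 4]] = 16 ≠ 0, so this unfolding has rank ≥ 2; CP rank is at least every unfolding rank, so rank(T) ≥ 2.
In particular rank(T) ≥ 2 > 1, so T is not rank-1.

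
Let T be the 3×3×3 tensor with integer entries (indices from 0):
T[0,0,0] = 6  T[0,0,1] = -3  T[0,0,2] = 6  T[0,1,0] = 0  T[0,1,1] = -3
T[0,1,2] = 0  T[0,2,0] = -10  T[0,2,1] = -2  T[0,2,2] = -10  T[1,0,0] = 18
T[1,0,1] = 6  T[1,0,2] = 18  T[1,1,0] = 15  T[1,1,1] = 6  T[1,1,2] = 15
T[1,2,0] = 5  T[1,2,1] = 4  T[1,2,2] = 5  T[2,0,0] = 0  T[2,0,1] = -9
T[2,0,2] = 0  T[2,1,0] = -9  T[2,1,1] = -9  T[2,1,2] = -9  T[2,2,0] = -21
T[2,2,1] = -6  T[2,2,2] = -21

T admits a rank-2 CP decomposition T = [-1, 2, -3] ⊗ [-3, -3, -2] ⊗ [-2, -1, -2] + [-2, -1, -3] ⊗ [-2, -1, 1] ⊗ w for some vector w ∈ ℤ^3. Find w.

w = [3, 0, 3]

Subtract the known terms from T to get the rank-1 residual R = [-2, -1, -3] ⊗ [-2, -1, 1] ⊗ w, so R[i,j,k] = a[i]·b[j]·w[k]. Pick indices with nonzero a[0]·b[0] = (-2)·(-2) = 4. Only the fibre through (0,0,·) is needed: R[0,0,:] = T[0,0,:] − Σₗ aₗ[0]bₗ[0]cₗ = [6, -3, 6] − (-1)·(-3)·[-2, -1, -2] = [12, 0, 12]. Then w[k] = R[0,0,k] / 4 for each k, giving w = [12, 0, 12] / 4 = [3, 0, 3].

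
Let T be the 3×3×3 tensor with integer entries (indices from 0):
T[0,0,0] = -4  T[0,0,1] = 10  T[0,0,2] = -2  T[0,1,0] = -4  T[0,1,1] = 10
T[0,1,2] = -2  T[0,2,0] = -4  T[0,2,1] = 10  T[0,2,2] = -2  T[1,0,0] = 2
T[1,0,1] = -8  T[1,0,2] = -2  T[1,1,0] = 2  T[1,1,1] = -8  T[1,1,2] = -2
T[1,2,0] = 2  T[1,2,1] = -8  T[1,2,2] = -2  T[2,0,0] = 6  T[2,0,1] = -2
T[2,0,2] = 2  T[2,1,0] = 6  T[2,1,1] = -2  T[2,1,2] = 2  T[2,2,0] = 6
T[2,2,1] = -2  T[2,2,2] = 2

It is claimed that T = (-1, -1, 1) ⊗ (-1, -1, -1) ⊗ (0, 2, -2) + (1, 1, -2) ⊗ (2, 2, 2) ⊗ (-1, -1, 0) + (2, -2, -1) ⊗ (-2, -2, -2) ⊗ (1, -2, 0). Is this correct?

Reconstruct entry (0,0,0) from the claimed factors: Σₗ aₗ[0]bₗ[0]cₗ[0] = (-1)·(-1)·(0) + (1)·(2)·(-1) + (2)·(-2)·(1) = -6, but T[0,0,0] = -4. The claim is false.

No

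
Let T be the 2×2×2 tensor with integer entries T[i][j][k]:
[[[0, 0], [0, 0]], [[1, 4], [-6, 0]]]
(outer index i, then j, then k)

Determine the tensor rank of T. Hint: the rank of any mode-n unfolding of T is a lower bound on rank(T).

Lower bound: the mode-2 unfolding of T (rows indexed by j, columns by (i,k) = (0,0), (0,1), (1,0), (1,1)) is [[0, 0, 1, 4], [0, 0, -6, 0]].
There the 2×2 minor on rows j ∈ {0, 1}, columns (i,k) ∈ {(1,0), (1,1)} is det [[1, 4], [-6, 0]] = 24 ≠ 0, so this unfolding has rank ≥ 2; CP rank is at least every unfolding rank, so rank(T) ≥ 2. (Unfolding ranks only ever bound the CP rank from below — rank(T) can be strictly larger than all of them — so the matching upper bound has to come from an explicit 2-term decomposition.)
Upper bound — finding two terms. Every mode-1 slice of T is a multiple of one matrix: T[i,:,:] = a[i]·M with a = [0, 1] and M = [[1, 4], [-6, 0]] (rows indexed by j, columns by k). So it suffices to write M as a sum of two rank-1 matrices.
Splitting M by its rows (j = 0, 1), M = [1, 0][1, 4]ᵀ + [0, 1][-6, 0]ᵀ.
Hence T = [0, 1] ∘ [1, 0] ∘ [1, 4] + [0, 1] ∘ [0, 1] ∘ [-6, 0], so rank(T) ≤ 2.
These bounds meet, so rank(T) = 2.
Check entry T[0,0,1] = 0: (0)·(1)·(4) + (0)·(0)·(0) = 0.

2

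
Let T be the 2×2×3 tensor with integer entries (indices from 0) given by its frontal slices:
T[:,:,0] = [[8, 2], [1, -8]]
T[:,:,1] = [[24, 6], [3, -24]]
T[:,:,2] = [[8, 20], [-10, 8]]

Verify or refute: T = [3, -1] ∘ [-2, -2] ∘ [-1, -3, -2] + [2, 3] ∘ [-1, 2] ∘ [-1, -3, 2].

Reconstruct entrywise from the claimed factors. For example, T[1,0,1] = 3 and Σₗ aₗ[1]bₗ[0]cₗ[1] = (-1)·(-2)·(-3) + (3)·(-1)·(-3) = 3; checking all 12 entries, every one matches. The claim holds.

Yes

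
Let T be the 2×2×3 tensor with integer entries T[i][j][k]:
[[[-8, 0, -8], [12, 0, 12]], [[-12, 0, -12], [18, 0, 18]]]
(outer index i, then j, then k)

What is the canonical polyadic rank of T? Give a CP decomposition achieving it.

rank(T) = 1

Lower bound: T ≠ 0 (e.g. T[0,0,0] = -8), so rank(T) ≥ 1.
Upper bound: if T = a ⊗ b ⊗ c then every fibre of T is a multiple of the corresponding factor, so read the factors off the fibres through the nonzero entry T[0,0,0] = -8.
The mode-1 fibre T[:,0,0] = [-8, -12] gives a = [2, 3] (primitive direction); the mode-2 fibre T[0,:,0] = [-8, 12] gives b = [2, -3]; then c[k] = T[0,0,k] / (a[0]·b[0]) = [-8, 0, -8] / 4 = [-2, 0, -2].
Expanding [2, 3] ⊗ [2, -3] ⊗ [-2, 0, -2] reproduces all 12 entries of T, so T = [2, 3] ⊗ [2, -3] ⊗ [-2, 0, -2] and rank(T) ≤ 1.
These bounds meet, so rank(T) = 1.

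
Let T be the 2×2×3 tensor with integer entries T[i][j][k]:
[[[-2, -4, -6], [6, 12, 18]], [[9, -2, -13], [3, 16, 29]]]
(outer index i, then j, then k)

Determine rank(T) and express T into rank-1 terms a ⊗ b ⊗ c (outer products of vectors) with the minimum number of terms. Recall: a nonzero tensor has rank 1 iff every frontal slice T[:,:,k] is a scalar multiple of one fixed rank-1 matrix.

Lower bound: in the mode-1 unfolding of T (rows indexed by i, columns by (j,k)) the 2×2 minor on rows i ∈ {0, 1}, columns (j,k) ∈ {(0,0), (0,1)} is det [[-2, -4], [9, -2]] = 40 ≠ 0, so that unfolding has rank ≥ 2 and hence rank(T) ≥ 2 (CP rank is at least every unfolding rank, though it can be larger).
Upper bound: with S_k = T[:,:,k], the two rank-1 terms a₁b₁ᵀ, a₂b₂ᵀ are the rank-1 members of the pencil x·S₀ + y·S₁.
det(x·S₀ + y·S₁) is −60·x² − 140·xy − 40·y² = (-20)·(x + 2·y)(3·x + y), vanishing at (x:y) = (2:-1) and (1:-3).
M₁ = 2·S₀ − S₁ = [[0, 0], [20, -10]] = 10·[0, 1][2, -1]ᵀ and M₂ = S₀ − 3·S₁ = [[10, -30], [15, -45]] = 5·[2, 3][1, -3]ᵀ, so take a₁ = [0, 1], b₁ = [2, -1], a₂ = [2, 3], b₂ = [1, -3].
Each slice is an integer combination of E₁ = a₁b₁ᵀ and E₂ = a₂b₂ᵀ: S₀ = 6·E₁ − E₂, S₁ = 2·E₁ − 2·E₂, S₂ = −2·E₁ − 3·E₂; reading off coefficients, c₁ = [6, 2, -2] and c₂ = [-1, -2, -3].
Hence T = [0, 1] ⊗ [2, -1] ⊗ [6, 2, -2] + [2, 3] ⊗ [1, -3] ⊗ [-1, -2, -3], so rank(T) ≤ 2.
These bounds meet, so rank(T) = 2.

rank(T) = 2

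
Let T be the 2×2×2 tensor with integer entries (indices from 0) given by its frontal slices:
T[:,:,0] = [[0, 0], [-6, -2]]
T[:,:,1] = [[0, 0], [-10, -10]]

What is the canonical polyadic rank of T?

Lower bound: the mode-2 unfolding of T (rows indexed by j, columns by (i,k) = (0,0), (0,1), (1,0), (1,1)) is [[0, 0, -6, -10], [0, 0, -2, -10]].
There the 2×2 minor on rows j ∈ {0, 1}, columns (i,k) ∈ {(1,0), (1,1)} is det [[-6, -10], [-2, -10]] = 40 ≠ 0, so this unfolding has rank ≥ 2; CP rank is at least every unfolding rank, so rank(T) ≥ 2. (This is only a lower bound: in general the CP rank may exceed every unfolding rank, so we still need to exhibit 2 rank-1 terms summing to T.)
Upper bound — finding two terms. Every mode-1 slice of T is a multiple of one matrix: T[i,:,:] = a[i]·M with a = [0, 1] and M = [[-6, -10], [-2, -10]] (rows indexed by j, columns by k). So it suffices to write M as a sum of two rank-1 matrices.
Splitting M by its rows (j = 0, 1), M = [1, 0][-6, -10]ᵀ + [0, 1][-2, -10]ᵀ.
Hence T = [0, 1] ⊗ [1, 0] ⊗ [-6, -10] + [0, 1] ⊗ [0, 1] ⊗ [-2, -10], so rank(T) ≤ 2.
These bounds meet, so rank(T) = 2.

2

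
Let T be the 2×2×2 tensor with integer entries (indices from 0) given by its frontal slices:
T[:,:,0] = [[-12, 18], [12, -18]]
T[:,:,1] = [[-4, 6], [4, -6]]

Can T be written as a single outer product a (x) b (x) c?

If T = a (x) b (x) c then every fibre of T is a multiple of the corresponding factor, so read the factors off the fibres through the nonzero entry T[0,0,0] = -12.
The mode-1 fibre T[:,0,0] = [-12, 12] gives a = (1, -1) (primitive direction); the mode-2 fibre T[0,:,0] = [-12, 18] gives b = (2, -3); then c[k] = T[0,0,k] / (a[0]·b[0]) = [-12, -4] / 2 = (-6, -2).
Expanding (1, -1) (x) (2, -3) (x) (-6, -2) reproduces all 8 entries of T, so T = (1, -1) (x) (2, -3) (x) (-6, -2) and rank(T) ≤ 1.
Equivalently every frontal slice T[:,:,k] is c[k] times the rank-1 matrix (1, -1) (x) (2, -3). So T has rank 1 (it is nonzero).

Yes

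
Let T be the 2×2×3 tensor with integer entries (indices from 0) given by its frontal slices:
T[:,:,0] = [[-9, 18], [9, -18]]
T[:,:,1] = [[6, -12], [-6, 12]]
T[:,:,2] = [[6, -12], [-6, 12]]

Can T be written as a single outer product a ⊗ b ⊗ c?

Yes

If T = a ⊗ b ⊗ c then every fibre of T is a multiple of the corresponding factor, so read the factors off the fibres through the nonzero entry T[0,0,0] = -9.
The mode-1 fibre T[:,0,0] = [-9, 9] gives a = [1, -1] (primitive direction); the mode-2 fibre T[0,:,0] = [-9, 18] gives b = [1, -2]; then c[k] = T[0,0,k] / (a[0]·b[0]) = [-9, 6, 6] / 1 = [-9, 6, 6].
Expanding [1, -1] ⊗ [1, -2] ⊗ [-9, 6, 6] reproduces all 12 entries of T, so T = [1, -1] ⊗ [1, -2] ⊗ [-9, 6, 6] and rank(T) ≤ 1.
Equivalently every frontal slice T[:,:,k] is c[k] times the rank-1 matrix [1, -1] ⊗ [1, -2]. So T has rank 1 (it is nonzero).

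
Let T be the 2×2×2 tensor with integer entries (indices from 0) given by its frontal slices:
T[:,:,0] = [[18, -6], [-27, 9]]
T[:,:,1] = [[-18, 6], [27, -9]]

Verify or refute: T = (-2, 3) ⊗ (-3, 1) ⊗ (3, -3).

Reconstruct entrywise from the claimed factors. For example, T[0,0,0] = 18 and Σₗ aₗ[0]bₗ[0]cₗ[0] = (-2)·(-3)·(3) = 18; checking all 8 entries, every one matches. The claim holds.

Yes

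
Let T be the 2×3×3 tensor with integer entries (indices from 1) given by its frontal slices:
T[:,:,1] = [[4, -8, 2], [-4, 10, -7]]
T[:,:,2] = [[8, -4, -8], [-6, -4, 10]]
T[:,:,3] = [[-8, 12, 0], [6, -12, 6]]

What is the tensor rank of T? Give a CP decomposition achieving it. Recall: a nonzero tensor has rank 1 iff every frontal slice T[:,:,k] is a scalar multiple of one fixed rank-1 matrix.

Lower bound: the mode-3 unfolding of T (rows indexed by k, columns by (i,j) = (1,1), (1,2), (1,3), (2,1), (2,2), (2,3)) is [[4, -8, 2, -4, 10, -7], [8, -4, -8, -6, -4, 10], [-8, 12, 0, 6, -12, 6]].
There the 3×3 minor on rows k ∈ {1, 2, 3}, columns (i,j) ∈ {(1,1), (1,2), (2,1)} is det [[4, -8, -4], [8, -4, -6], [-8, 12, 6]] = -64 ≠ 0, so this unfolding has rank ≥ 3; CP rank is at least every unfolding rank, so rank(T) ≥ 3. (Unfolding ranks only ever bound the CP rank from below — rank(T) can be strictly larger than all of them — so the matching upper bound has to come from an explicit 3-term decomposition.)
Upper bound: T is a sum of 3 rank-1 terms, T = [0, 1] ⊗ [1, 0, 0] ⊗ [-2, -2, 2] + [1, -2] ⊗ [0, 1, -1] ⊗ [-4, 4, 4] + [2, -1] ⊗ [2, -2, -1] ⊗ [1, 2, -2] (written with every a and b primitive with positive leading entry and the scale carried by c; CP decompositions are not unique, and this one is verified by expanding entrywise), so rank(T) ≤ 3.
These bounds meet, so rank(T) = 3.

rank(T) = 3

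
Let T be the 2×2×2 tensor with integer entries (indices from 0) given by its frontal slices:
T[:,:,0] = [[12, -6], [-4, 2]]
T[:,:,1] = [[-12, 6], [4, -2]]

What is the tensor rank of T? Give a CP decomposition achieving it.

rank(T) = 1

Lower bound: T ≠ 0 (e.g. T[0,0,0] = 12), so rank(T) ≥ 1.
Upper bound: if T = a ⊗ b ⊗ c then every fibre of T is a multiple of the corresponding factor, so read the factors off the fibres through the nonzero entry T[0,0,0] = 12.
The mode-1 fibre T[:,0,0] = [12, -4] gives a = [3, -1] (primitive direction); the mode-2 fibre T[0,:,0] = [12, -6] gives b = [2, -1]; then c[k] = T[0,0,k] / (a[0]·b[0]) = [12, -12] / 6 = [2, -2].
Expanding [3, -1] ⊗ [2, -1] ⊗ [2, -2] reproduces all 8 entries of T, so T = [3, -1] ⊗ [2, -1] ⊗ [2, -2] and rank(T) ≤ 1.
These bounds meet, so rank(T) = 1.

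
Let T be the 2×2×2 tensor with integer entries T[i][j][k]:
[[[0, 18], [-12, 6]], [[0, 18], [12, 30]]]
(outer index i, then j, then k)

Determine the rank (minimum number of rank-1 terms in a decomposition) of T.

2

Lower bound: in the mode-1 unfolding of T (rows indexed by i, columns by (j,k)) the 2×2 minor on rows i ∈ {0, 1}, columns (j,k) ∈ {(0,1), (1,0)} is det [[18, -12], [18, 12]] = 432 ≠ 0, so that unfolding has rank ≥ 2 and hence rank(T) ≥ 2 (CP rank is at least every unfolding rank, though it can be larger).
Upper bound: with S_k = T[:,:,k], the two rank-1 terms a₁b₁ᵀ, a₂b₂ᵀ are the rank-1 members of the pencil x·S₀ + y·S₁.
det(x·S₀ + y·S₁) is 432·xy + 432·y² = 432·(y)(x + y), vanishing at (x:y) = (1:0) and (1:-1).
M₁ = S₀ = [[0, -12], [0, 12]] = (-12)·[1, -1][0, 1]ᵀ and M₂ = S₀ − S₁ = [[-18, -18], [-18, -18]] = (-18)·[1, 1][1, 1]ᵀ, so take a₁ = [1, -1], b₁ = [0, 1], a₂ = [1, 1], b₂ = [1, 1].
Each slice is an integer combination of E₁ = a₁b₁ᵀ and E₂ = a₂b₂ᵀ: S₀ = −12·E₁, S₁ = −12·E₁ + 18·E₂; reading off coefficients, c₁ = [-12, -12] and c₂ = [0, 18].
Hence T = [1, -1] ∘ [0, 1] ∘ [-12, -12] + [1, 1] ∘ [1, 1] ∘ [0, 18], so rank(T) ≤ 2.
These bounds meet, so rank(T) = 2.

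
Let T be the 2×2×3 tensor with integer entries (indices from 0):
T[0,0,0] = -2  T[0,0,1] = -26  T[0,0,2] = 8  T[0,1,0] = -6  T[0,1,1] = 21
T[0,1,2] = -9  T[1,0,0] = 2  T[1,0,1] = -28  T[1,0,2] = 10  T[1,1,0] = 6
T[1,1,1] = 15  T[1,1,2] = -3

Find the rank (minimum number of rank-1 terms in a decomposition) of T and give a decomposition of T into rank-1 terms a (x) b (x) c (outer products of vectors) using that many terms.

Lower bound: the mode-2 unfolding of T (rows indexed by j, columns by (i,k) = (0,0), (0,1), (0,2), (1,0), (1,1), (1,2)) is [[-2, -26, 8, 2, -28, 10], [-6, 21, -9, 6, 15, -3]].
There the 2×2 minor on rows j ∈ {0, 1}, columns (i,k) ∈ {(0,0), (0,1)} is det [[-2, -26], [-6, 21]] = -198 ≠ 0, so this unfolding has rank ≥ 2; CP rank is at least every unfolding rank, so rank(T) ≥ 2. (This is only a lower bound: in general the CP rank may exceed every unfolding rank, so we still need to exhibit 2 rank-1 terms summing to T.)
Upper bound — finding two terms. Write S_k = T[:,:,k] for the frontal slices: S₀ = [[-2, -6], [2, 6]], S₁ = [[-26, 21], [-28, 15]], S₂ = [[8, -9], [10, -3]].
If T = a₁ (x) b₁ (x) c₁ + a₂ (x) b₂ (x) c₂ then each S_k = c₁[k]·a₁b₁ᵀ + c₂[k]·a₂b₂ᵀ. S₀ and S₁ are linearly independent, so a₁b₁ᵀ and a₂b₂ᵀ must span the same plane of matrices: they are the rank-1 matrices of the form x·S₀ + y·S₁.
det(x·S₀ + y·S₁) is −396·xy + 198·y² = (-198)·(2·x − y)(y), vanishing at (x:y) = (1:2) and (1:0).
M₁ = S₀ + 2·S₁ = [[-54, 36], [-54, 36]] = (-18)·[1, 1][3, -2]ᵀ and M₂ = S₀ = [[-2, -6], [2, 6]] = (-2)·[1, -1][1, 3]ᵀ, so take a₁ = [1, 1], b₁ = [3, -2], a₂ = [1, -1], b₂ = [1, 3].
Each slice is an integer combination of E₁ = a₁b₁ᵀ and E₂ = a₂b₂ᵀ: S₀ = −2·E₂, S₁ = −9·E₁ + E₂, S₂ = 3·E₁ − E₂; reading off coefficients, c₁ = [0, -9, 3] and c₂ = [-2, 1, -1].
Hence T = [1, 1] (x) [3, -2] (x) [0, -9, 3] + [1, -1] (x) [1, 3] (x) [-2, 1, -1], so rank(T) ≤ 2.
These bounds meet, so rank(T) = 2.

rank(T) = 2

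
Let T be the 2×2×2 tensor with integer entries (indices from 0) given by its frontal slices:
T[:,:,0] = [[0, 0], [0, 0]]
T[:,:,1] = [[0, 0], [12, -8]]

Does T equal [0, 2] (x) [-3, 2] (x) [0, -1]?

No

Reconstruct entry (1,0,1) from the claimed factors: Σₗ aₗ[1]bₗ[0]cₗ[1] = (2)·(-3)·(-1) = 6, but T[1,0,1] = 12. The claim is false.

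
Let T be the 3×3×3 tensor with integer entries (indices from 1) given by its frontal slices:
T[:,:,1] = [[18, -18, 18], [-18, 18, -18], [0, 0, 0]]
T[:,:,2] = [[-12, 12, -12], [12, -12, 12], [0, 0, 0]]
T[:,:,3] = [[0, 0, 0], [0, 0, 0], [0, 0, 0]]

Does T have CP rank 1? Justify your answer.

Yes

If T = a ⊗ b ⊗ c then every fibre of T is a multiple of the corresponding factor, so read the factors off the fibres through the nonzero entry T[1,1,1] = 18.
The mode-1 fibre T[:,1,1] = [18, -18, 0] gives a = [1, -1, 0] (primitive direction); the mode-2 fibre T[1,:,1] = [18, -18, 18] gives b = [1, -1, 1]; then c[k] = T[1,1,k] / (a[1]·b[1]) = [18, -12, 0] / 1 = [18, -12, 0].
Expanding [1, -1, 0] ⊗ [1, -1, 1] ⊗ [18, -12, 0] reproduces all 27 entries of T, so T = [1, -1, 0] ⊗ [1, -1, 1] ⊗ [18, -12, 0] and rank(T) ≤ 1.
Equivalently every frontal slice T[:,:,k] is c[k] times the rank-1 matrix [1, -1, 0] ⊗ [1, -1, 1]. So T has rank 1 (it is nonzero).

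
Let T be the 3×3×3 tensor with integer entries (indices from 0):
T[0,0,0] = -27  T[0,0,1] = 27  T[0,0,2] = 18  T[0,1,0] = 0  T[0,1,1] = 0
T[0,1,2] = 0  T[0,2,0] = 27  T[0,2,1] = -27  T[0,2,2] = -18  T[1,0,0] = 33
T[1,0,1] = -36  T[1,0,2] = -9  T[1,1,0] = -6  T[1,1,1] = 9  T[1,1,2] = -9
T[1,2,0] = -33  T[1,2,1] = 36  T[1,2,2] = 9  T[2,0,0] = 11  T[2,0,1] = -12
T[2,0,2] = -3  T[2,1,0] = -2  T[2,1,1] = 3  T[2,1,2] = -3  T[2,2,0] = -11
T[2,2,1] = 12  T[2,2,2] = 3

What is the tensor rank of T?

Lower bound: the mode-2 unfolding of T (rows indexed by j, columns by (i,k) = (0,0), (0,1), (0,2), (1,0), (1,1), (1,2), (2,0), (2,1), (2,2)) is [[-27, 27, 18, 33, -36, -9, 11, -12, -3], [0, 0, 0, -6, 9, -9, -2, 3, -3], [27, -27, -18, -33, 36, 9, -11, 12, 3]].
There the 2×2 minor on rows j ∈ {0, 1}, columns (i,k) ∈ {(0,0), (1,0)} is det [[-27, 33], [0, -6]] = 162 ≠ 0, so this unfolding has rank ≥ 2; CP rank is at least every unfolding rank, so rank(T) ≥ 2. (Unfolding ranks only ever bound the CP rank from below — rank(T) can be strictly larger than all of them — so the matching upper bound has to come from an explicit 2-term decomposition.)
Upper bound — finding two terms. Write S_k = T[:,:,k] for the frontal slices: S₀ = [[-27, 0, 27], [33, -6, -33], [11, -2, -11]], S₁ = [[27, 0, -27], [-36, 9, 36], [-12, 3, 12]], S₂ = [[18, 0, -18], [-9, -9, 9], [-3, -3, 3]].
If T = a₁ ⊗ b₁ ⊗ c₁ + a₂ ⊗ b₂ ⊗ c₂ then each S_k = c₁[k]·a₁b₁ᵀ + c₂[k]·a₂b₂ᵀ. S₀ and S₁ are linearly independent, so a₁b₁ᵀ and a₂b₂ᵀ must span the same plane of matrices: they are the rank-1 matrices of the form x·S₀ + y·S₁.
The 2×2 minor of x·S₀ + y·S₁ on rows {0,1}, columns {0,1} is 162·x² − 405·xy + 243·y² = 81·(2·x − 3·y)(x − y), vanishing at (x:y) = (3:2) and (1:1).
M₁ = 3·S₀ + 2·S₁ = [[-27, 0, 27], [27, 0, -27], [9, 0, -9]] = (-9)·(3, -3, -1)(1, 0, -1)ᵀ and M₂ = S₀ + S₁ = [[0, 0, 0], [-3, 3, 3], [-1, 1, 1]] = −(0, 3, 1)(1, -1, -1)ᵀ, so take a₁ = (3, -3, -1), b₁ = (1, 0, -1), a₂ = (0, 3, 1), b₂ = (1, -1, -1).
Each slice is an integer combination of E₁ = a₁b₁ᵀ and E₂ = a₂b₂ᵀ: S₀ = −9·E₁ + 2·E₂, S₁ = 9·E₁ − 3·E₂, S₂ = 6·E₁ + 3·E₂; reading off coefficients, c₁ = (-9, 9, 6) and c₂ = (2, -3, 3).
Hence T = (3, -3, -1) ⊗ (1, 0, -1) ⊗ (-9, 9, 6) + (0, 3, 1) ⊗ (1, -1, -1) ⊗ (2, -3, 3), so rank(T) ≤ 2.
These bounds meet, so rank(T) = 2.

2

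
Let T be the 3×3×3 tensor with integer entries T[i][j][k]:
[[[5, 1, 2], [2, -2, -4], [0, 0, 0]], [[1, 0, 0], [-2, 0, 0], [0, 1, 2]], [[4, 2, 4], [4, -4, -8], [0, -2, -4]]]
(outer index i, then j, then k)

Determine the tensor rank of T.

3

Lower bound: in the mode-2 unfolding of T (rows indexed by j, columns by (i,k)) the 3×3 minor on rows j ∈ {0, 1, 2}, columns (i,k) ∈ {(0,0), (0,1), (1,1)} is det [[5, 1, 0], [2, -2, 0], [0, 0, 1]] = -12 ≠ 0, so that unfolding has rank ≥ 3 and hence rank(T) ≥ 3 (CP rank is at least every unfolding rank, though it can be larger).
Upper bound: T is a sum of 3 rank-1 terms, T = [0, 1, -2] ⊗ [1, -2, -1] ⊗ [0, -1, -2] + [1, 0, 1] ⊗ [1, 1, 0] ⊗ [4, 0, 0] + [1, 1, 0] ⊗ [1, -2, 0] ⊗ [1, 1, 2] (written with every a and b primitive with positive leading entry and the scale carried by c; CP decompositions are not unique, and this one is verified by expanding entrywise), so rank(T) ≤ 3.
These bounds meet, so rank(T) = 3.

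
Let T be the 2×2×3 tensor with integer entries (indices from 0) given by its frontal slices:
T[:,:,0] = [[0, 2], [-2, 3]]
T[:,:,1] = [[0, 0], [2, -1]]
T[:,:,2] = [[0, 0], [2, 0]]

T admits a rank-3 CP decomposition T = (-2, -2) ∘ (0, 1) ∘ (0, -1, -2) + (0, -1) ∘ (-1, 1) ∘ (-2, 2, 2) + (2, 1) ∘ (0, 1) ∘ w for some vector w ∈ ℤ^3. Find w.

w = (1, -1, -2)

Subtract the known terms from T to get the rank-1 residual R = (2, 1) ∘ (0, 1) ∘ w, so R[i,j,k] = a[i]·b[j]·w[k]. Pick indices with nonzero a[0]·b[1] = (2)·(1) = 2. Only the fibre through (0,1,·) is needed: R[0,1,:] = T[0,1,:] − Σₗ aₗ[0]bₗ[1]cₗ = [2, 0, 0] − (-2)·(1)·(0, -1, -2) − (0)·(1)·(-2, 2, 2) = [2, -2, -4]. Then w[k] = R[0,1,k] / 2 for each k, giving w = [2, -2, -4] / 2 = (1, -1, -2).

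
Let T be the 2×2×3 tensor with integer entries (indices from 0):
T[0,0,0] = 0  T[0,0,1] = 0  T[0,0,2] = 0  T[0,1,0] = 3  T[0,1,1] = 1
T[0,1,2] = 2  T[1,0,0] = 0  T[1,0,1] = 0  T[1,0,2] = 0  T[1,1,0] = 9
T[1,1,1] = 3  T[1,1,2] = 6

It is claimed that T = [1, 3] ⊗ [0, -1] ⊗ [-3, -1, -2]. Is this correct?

Yes

Reconstruct entrywise from the claimed factors. For example, T[0,1,0] = 3 and Σₗ aₗ[0]bₗ[1]cₗ[0] = (1)·(-1)·(-3) = 3; checking all 12 entries, every one matches. The claim holds.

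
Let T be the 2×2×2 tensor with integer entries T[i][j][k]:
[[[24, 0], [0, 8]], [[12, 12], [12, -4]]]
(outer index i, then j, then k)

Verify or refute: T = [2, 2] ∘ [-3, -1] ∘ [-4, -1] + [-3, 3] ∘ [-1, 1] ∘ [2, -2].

No

Reconstruct entry (0,0,0) from the claimed factors: Σₗ aₗ[0]bₗ[0]cₗ[0] = (2)·(-3)·(-4) + (-3)·(-1)·(2) = 30, but T[0,0,0] = 24. The claim is false.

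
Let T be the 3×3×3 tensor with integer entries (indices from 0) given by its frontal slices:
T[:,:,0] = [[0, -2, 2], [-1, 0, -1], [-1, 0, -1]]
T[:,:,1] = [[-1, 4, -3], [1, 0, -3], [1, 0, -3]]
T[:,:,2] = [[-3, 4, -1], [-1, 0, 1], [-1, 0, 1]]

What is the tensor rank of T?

Lower bound: the mode-2 unfolding of T (rows indexed by j, columns by (i,k) = (0,0), (0,1), (0,2), (1,0), (1,1), (1,2), (2,0), (2,1), (2,2)) is [[0, -1, -3, -1, 1, -1, -1, 1, -1], [-2, 4, 4, 0, 0, 0, 0, 0, 0], [2, -3, -1, -1, -3, 1, -1, -3, 1]].
There the 3×3 minor on rows j ∈ {0, 1, 2}, columns (i,k) ∈ {(0,0), (0,1), (1,0)} is det [[0, -1, -1], [-2, 4, 0], [2, -3, -1]] = 4 ≠ 0, so this unfolding has rank ≥ 3; CP rank is at least every unfolding rank, so rank(T) ≥ 3. (This is only a lower bound: in general the CP rank may exceed every unfolding rank, so we still need to exhibit 3 rank-1 terms summing to T.)
Upper bound: T is a sum of 3 rank-1 terms, T = (0, 1, 1) ⊗ (0, 0, 1) ⊗ (-2, -2, 0) + (1, 0, 0) ⊗ (1, -2, 1) ⊗ (1, -2, -2) + (1, 1, 1) ⊗ (1, 0, -1) ⊗ (-1, 1, -1) (written with every a and b primitive with positive leading entry and the scale carried by c; CP decompositions are not unique, and this one is verified by expanding entrywise), so rank(T) ≤ 3.
These bounds meet, so rank(T) = 3.
Check entry T[2,1,2] = 0: (1)·(0)·(0) + (0)·(-2)·(-2) + (1)·(0)·(-1) = 0.

3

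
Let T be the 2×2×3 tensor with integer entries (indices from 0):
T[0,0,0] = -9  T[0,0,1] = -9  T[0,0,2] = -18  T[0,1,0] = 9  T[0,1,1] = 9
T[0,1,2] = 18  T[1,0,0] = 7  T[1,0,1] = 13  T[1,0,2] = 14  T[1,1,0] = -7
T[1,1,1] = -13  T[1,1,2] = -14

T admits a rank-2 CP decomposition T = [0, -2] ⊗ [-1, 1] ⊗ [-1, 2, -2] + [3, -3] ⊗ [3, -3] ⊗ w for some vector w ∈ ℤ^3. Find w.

w = [-1, -1, -2]

Subtract the known terms from T to get the rank-1 residual R = [3, -3] ⊗ [3, -3] ⊗ w, so R[i,j,k] = a[i]·b[j]·w[k]. Pick indices with nonzero a[0]·b[0] = (3)·(3) = 9. Only the fibre through (0,0,·) is needed: R[0,0,:] = T[0,0,:] − Σₗ aₗ[0]bₗ[0]cₗ = [-9, -9, -18] − (0)·(-1)·[-1, 2, -2] = [-9, -9, -18]. Then w[k] = R[0,0,k] / 9 for each k, giving w = [-9, -9, -18] / 9 = [-1, -1, -2].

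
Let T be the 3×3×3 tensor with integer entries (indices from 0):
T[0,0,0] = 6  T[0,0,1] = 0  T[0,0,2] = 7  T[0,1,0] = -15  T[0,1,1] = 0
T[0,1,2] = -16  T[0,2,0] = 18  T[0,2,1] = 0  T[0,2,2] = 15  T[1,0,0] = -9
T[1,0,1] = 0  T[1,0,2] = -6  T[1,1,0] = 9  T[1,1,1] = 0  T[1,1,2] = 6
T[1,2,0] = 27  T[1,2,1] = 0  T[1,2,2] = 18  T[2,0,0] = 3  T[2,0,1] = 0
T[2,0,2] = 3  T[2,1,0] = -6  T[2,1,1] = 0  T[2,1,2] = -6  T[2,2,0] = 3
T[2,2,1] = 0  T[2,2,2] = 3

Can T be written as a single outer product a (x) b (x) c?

No

The mode-3 unfolding of T (rows indexed by k, columns by (i,j) = (0,0), (0,1), (0,2), (1,0), (1,1), (1,2), (2,0), (2,1), (2,2)) is [[6, -15, 18, -9, 9, 27, 3, -6, 3], [0, 0, 0, 0, 0, 0, 0, 0, 0], [7, -16, 15, -6, 6, 18, 3, -6, 3]].
There the 2×2 minor on rows k ∈ {0, 2}, columns (i,j) ∈ {(0,0), (0,1)} is det [[6, -15], [7, -16]] = 9 ≠ 0, so this unfolding has rank ≥ 2; CP rank is at least every unfolding rank, so rank(T) ≥ 2.
In particular rank(T) ≥ 2 > 1, so T is not rank-1.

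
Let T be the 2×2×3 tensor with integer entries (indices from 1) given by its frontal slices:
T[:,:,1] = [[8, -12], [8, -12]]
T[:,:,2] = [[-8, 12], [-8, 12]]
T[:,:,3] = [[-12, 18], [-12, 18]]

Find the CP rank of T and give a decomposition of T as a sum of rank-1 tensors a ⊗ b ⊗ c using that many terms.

Lower bound: T ≠ 0 (e.g. T[1,1,1] = 8), so rank(T) ≥ 1.
Upper bound: if T = a ⊗ b ⊗ c then every fibre of T is a multiple of the corresponding factor, so read the factors off the fibres through the nonzero entry T[1,1,1] = 8.
The mode-1 fibre T[:,1,1] = [8, 8] gives a = [1, 1] (primitive direction); the mode-2 fibre T[1,:,1] = [8, -12] gives b = [2, -3]; then c[k] = T[1,1,k] / (a[1]·b[1]) = [8, -8, -12] / 2 = [4, -4, -6].
Expanding [1, 1] ⊗ [2, -3] ⊗ [4, -4, -6] reproduces all 12 entries of T, so T = [1, 1] ⊗ [2, -3] ⊗ [4, -4, -6] and rank(T) ≤ 1.
These bounds meet, so rank(T) = 1.

rank(T) = 1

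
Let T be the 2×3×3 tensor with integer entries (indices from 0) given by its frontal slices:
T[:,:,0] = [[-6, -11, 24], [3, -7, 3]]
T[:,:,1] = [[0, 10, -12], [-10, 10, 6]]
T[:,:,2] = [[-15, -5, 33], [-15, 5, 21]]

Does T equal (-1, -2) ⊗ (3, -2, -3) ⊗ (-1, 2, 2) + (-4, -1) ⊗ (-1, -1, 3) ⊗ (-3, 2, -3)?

Reconstruct entry (0,0,0) from the claimed factors: Σₗ aₗ[0]bₗ[0]cₗ[0] = (-1)·(3)·(-1) + (-4)·(-1)·(-3) = -9, but T[0,0,0] = -6. The claim is false.

No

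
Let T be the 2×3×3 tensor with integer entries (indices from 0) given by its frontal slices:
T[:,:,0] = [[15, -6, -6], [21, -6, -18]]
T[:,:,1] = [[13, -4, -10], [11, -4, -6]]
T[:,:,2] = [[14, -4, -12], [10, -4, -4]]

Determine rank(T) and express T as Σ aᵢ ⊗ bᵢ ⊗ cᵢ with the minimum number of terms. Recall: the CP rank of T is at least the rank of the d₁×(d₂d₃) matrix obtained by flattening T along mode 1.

Lower bound: the mode-1 unfolding of T (rows indexed by i, columns by (j,k) = (0,0), (0,1), (0,2), (1,0), (1,1), (1,2), (2,0), (2,1), (2,2)) is [[15, 13, 14, -6, -4, -4, -6, -10, -12], [21, 11, 10, -6, -4, -4, -18, -6, -4]].
There the 2×2 minor on rows i ∈ {0, 1}, columns (j,k) ∈ {(0,0), (0,1)} is det [[15, 13], [21, 11]] = -108 ≠ 0, so this unfolding has rank ≥ 2; CP rank is at least every unfolding rank, so rank(T) ≥ 2. (Flattening ranks never certify an upper bound on CP rank; for that we must actually write T with 2 rank-1 terms.)
Upper bound — finding two terms. Write S_k = T[:,:,k] for the frontal slices: S₀ = [[15, -6, -6], [21, -6, -18]], S₁ = [[13, -4, -10], [11, -4, -6]], S₂ = [[14, -4, -12], [10, -4, -4]].
If T = a₁ ⊗ b₁ ⊗ c₁ + a₂ ⊗ b₂ ⊗ c₂ then each S_k = c₁[k]·a₁b₁ᵀ + c₂[k]·a₂b₂ᵀ. S₀ and S₁ are linearly independent, so a₁b₁ᵀ and a₂b₂ᵀ must span the same plane of matrices: they are the rank-1 matrices of the form x·S₀ + y·S₁.
The 2×2 minor of x·S₀ + y·S₁ on rows {0,1}, columns {0,1} is 36·x² + 12·xy − 8·y² = 4·(3·x + 2·y)(3·x − y), vanishing at (x:y) = (2:-3) and (1:3).
M₁ = 2·S₀ − 3·S₁ = [[-9, 0, 18], [9, 0, -18]] = (-9)·(1, -1)(1, 0, -2)ᵀ and M₂ = S₀ + 3·S₁ = [[54, -18, -36], [54, -18, -36]] = 18·(1, 1)(3, -1, -2)ᵀ, so take a₁ = (1, -1), b₁ = (1, 0, -2), a₂ = (1, 1), b₂ = (3, -1, -2).
Each slice is an integer combination of E₁ = a₁b₁ᵀ and E₂ = a₂b₂ᵀ: S₀ = −3·E₁ + 6·E₂, S₁ = E₁ + 4·E₂, S₂ = 2·E₁ + 4·E₂; reading off coefficients, c₁ = (-3, 1, 2) and c₂ = (6, 4, 4).
Hence T = (1, -1) ⊗ (1, 0, -2) ⊗ (-3, 1, 2) + (1, 1) ⊗ (3, -1, -2) ⊗ (6, 4, 4), so rank(T) ≤ 2.
These bounds meet, so rank(T) = 2.
Check entry T[0,2,0] = -6: (1)·(-2)·(-3) + (1)·(-2)·(6) = -6.

rank(T) = 2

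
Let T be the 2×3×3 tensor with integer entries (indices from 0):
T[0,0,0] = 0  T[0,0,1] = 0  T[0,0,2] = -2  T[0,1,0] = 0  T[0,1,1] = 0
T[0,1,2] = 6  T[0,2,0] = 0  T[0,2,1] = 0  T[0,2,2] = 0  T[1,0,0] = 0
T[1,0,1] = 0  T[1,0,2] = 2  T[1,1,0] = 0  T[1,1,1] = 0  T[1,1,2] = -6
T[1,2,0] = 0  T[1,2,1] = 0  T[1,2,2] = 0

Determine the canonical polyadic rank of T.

Lower bound: T ≠ 0 (e.g. T[0,0,2] = -2), so rank(T) ≥ 1.
Upper bound: the mode-1 fibre T[:,0,2] = [-2, 2] gives a = [1, -1] (primitive direction); the mode-2 fibre T[0,:,2] = [-2, 6, 0] gives b = [1, -3, 0]; then c[k] = T[0,0,k] / (a[0]·b[0]) = [0, 0, -2] / 1 = [0, 0, -2].
Expanding [1, -1] (x) [1, -3, 0] (x) [0, 0, -2] reproduces all 18 entries of T, so T = [1, -1] (x) [1, -3, 0] (x) [0, 0, -2] and rank(T) ≤ 1.
These bounds meet, so rank(T) = 1.

1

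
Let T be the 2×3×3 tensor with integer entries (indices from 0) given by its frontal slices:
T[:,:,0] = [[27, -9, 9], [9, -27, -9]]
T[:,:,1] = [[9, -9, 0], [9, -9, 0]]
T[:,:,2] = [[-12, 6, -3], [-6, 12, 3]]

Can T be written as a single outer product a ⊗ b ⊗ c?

The mode-1 unfolding of T (rows indexed by i, columns by (j,k) = (0,0), (0,1), (0,2), (1,0), (1,1), (1,2), (2,0), (2,1), (2,2)) is [[27, 9, -12, -9, -9, 6, 9, 0, -3], [9, 9, -6, -27, -9, 12, -9, 0, 3]].
There the 2×2 minor on rows i ∈ {0, 1}, columns (j,k) ∈ {(0,0), (0,1)} is det [[27, 9], [9, 9]] = 162 ≠ 0, so this unfolding has rank ≥ 2; CP rank is at least every unfolding rank, so rank(T) ≥ 2.
In particular rank(T) ≥ 2 > 1, so T is not rank-1.

No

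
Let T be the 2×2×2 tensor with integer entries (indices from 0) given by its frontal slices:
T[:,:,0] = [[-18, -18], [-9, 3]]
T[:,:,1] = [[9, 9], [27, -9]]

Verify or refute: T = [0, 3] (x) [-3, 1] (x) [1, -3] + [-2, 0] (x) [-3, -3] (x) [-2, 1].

No

Reconstruct entry (0,0,0) from the claimed factors: Σₗ aₗ[0]bₗ[0]cₗ[0] = (0)·(-3)·(1) + (-2)·(-3)·(-2) = -12, but T[0,0,0] = -18. The claim is false.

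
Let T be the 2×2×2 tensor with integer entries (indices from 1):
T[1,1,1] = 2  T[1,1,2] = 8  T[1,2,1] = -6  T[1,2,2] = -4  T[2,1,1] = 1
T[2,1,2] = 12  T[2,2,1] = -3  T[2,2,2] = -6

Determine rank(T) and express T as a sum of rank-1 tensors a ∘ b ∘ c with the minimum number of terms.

Lower bound: the mode-3 unfolding of T (rows indexed by k, columns by (i,j) = (1,1), (1,2), (2,1), (2,2)) is [[2, -6, 1, -3], [8, -4, 12, -6]].
There the 2×2 minor on rows k ∈ {1, 2}, columns (i,j) ∈ {(1,1), (1,2)} is det [[2, -6], [8, -4]] = 40 ≠ 0, so this unfolding has rank ≥ 2; CP rank is at least every unfolding rank, so rank(T) ≥ 2. (Unfolding ranks only ever bound the CP rank from below — rank(T) can be strictly larger than all of them — so the matching upper bound has to come from an explicit 2-term decomposition.)
Upper bound — finding two terms. Write S_k = T[:,:,k] for the frontal slices: S₁ = [[2, -6], [1, -3]], S₂ = [[8, -4], [12, -6]].
If T = a₁ ∘ b₁ ∘ c₁ + a₂ ∘ b₂ ∘ c₂ then each S_k = c₁[k]·a₁b₁ᵀ + c₂[k]·a₂b₂ᵀ. S₁ and S₂ are linearly independent, so a₁b₁ᵀ and a₂b₂ᵀ must span the same plane of matrices: they are the rank-1 matrices of the form x·S₁ + y·S₂.
det(x·S₁ + y·S₂) is 40·xy = 40·(y)(x), vanishing at (x:y) = (1:0) and (0:1).
M₁ = S₁ = [[2, -6], [1, -3]] = [2, 1][1, -3]ᵀ and M₂ = S₂ = [[8, -4], [12, -6]] = 2·[2, 3][2, -1]ᵀ, so take a₁ = [2, 1], b₁ = [1, -3], a₂ = [2, 3], b₂ = [2, -1].
Each slice is an integer combination of E₁ = a₁b₁ᵀ and E₂ = a₂b₂ᵀ: S₁ = E₁, S₂ = 2·E₂; reading off coefficients, c₁ = [1, 0] and c₂ = [0, 2].
Hence T = [2, 1] ∘ [1, -3] ∘ [1, 0] + [2, 3] ∘ [2, -1] ∘ [0, 2], so rank(T) ≤ 2.
These bounds meet, so rank(T) = 2.

rank(T) = 2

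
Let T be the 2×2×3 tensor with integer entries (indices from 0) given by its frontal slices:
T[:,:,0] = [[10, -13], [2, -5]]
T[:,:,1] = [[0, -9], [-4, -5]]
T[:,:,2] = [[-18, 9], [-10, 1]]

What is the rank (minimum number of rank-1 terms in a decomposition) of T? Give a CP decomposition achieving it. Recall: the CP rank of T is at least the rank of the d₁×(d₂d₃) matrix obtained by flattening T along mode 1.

Lower bound: the mode-2 unfolding of T (rows indexed by j, columns by (i,k) = (0,0), (0,1), (0,2), (1,0), (1,1), (1,2)) is [[10, 0, -18, 2, -4, -10], [-13, -9, 9, -5, -5, 1]].
There the 2×2 minor on rows j ∈ {0, 1}, columns (i,k) ∈ {(0,0), (0,1)} is det [[10, 0], [-13, -9]] = -90 ≠ 0, so this unfolding has rank ≥ 2; CP rank is at least every unfolding rank, so rank(T) ≥ 2. (Unfolding ranks only ever bound the CP rank from below — rank(T) can be strictly larger than all of them — so the matching upper bound has to come from an explicit 2-term decomposition.)
Upper bound — finding two terms. Write S_k = T[:,:,k] for the frontal slices: S₀ = [[10, -13], [2, -5]], S₁ = [[0, -9], [-4, -5]], S₂ = [[-18, 9], [-10, 1]].
If T = a₁ (x) b₁ (x) c₁ + a₂ (x) b₂ (x) c₂ then each S_k = c₁[k]·a₁b₁ᵀ + c₂[k]·a₂b₂ᵀ. S₀ and S₁ are linearly independent, so a₁b₁ᵀ and a₂b₂ᵀ must span the same plane of matrices: they are the rank-1 matrices of the form x·S₀ + y·S₁.
det(x·S₀ + y·S₁) is −24·x² − 84·xy − 36·y² = (-12)·(x + 3·y)(2·x + y), vanishing at (x:y) = (3:-1) and (1:-2).
M₁ = 3·S₀ − S₁ = [[30, -30], [10, -10]] = 10·[3, 1][1, -1]ᵀ and M₂ = S₀ − 2·S₁ = [[10, 5], [10, 5]] = 5·[1, 1][2, 1]ᵀ, so take a₁ = [3, 1], b₁ = [1, -1], a₂ = [1, 1], b₂ = [2, 1].
Each slice is an integer combination of E₁ = a₁b₁ᵀ and E₂ = a₂b₂ᵀ: S₀ = 4·E₁ − E₂, S₁ = 2·E₁ − 3·E₂, S₂ = −4·E₁ − 3·E₂; reading off coefficients, c₁ = [4, 2, -4] and c₂ = [-1, -3, -3].
Hence T = [3, 1] (x) [1, -1] (x) [4, 2, -4] + [1, 1] (x) [2, 1] (x) [-1, -3, -3], so rank(T) ≤ 2.
These bounds meet, so rank(T) = 2.

rank(T) = 2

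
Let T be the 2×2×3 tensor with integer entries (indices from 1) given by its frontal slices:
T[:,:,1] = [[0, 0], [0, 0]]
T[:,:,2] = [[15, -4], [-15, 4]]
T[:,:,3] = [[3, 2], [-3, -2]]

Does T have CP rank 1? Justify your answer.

No

The mode-3 unfolding of T (rows indexed by k, columns by (i,j) = (1,1), (1,2), (2,1), (2,2)) is [[0, 0, 0, 0], [15, -4, -15, 4], [3, 2, -3, -2]].
There the 2×2 minor on rows k ∈ {2, 3}, columns (i,j) ∈ {(1,1), (1,2)} is det [[15, -4], [3, 2]] = 42 ≠ 0, so this unfolding has rank ≥ 2; CP rank is at least every unfolding rank, so rank(T) ≥ 2.
In particular rank(T) ≥ 2 > 1, so T is not rank-1.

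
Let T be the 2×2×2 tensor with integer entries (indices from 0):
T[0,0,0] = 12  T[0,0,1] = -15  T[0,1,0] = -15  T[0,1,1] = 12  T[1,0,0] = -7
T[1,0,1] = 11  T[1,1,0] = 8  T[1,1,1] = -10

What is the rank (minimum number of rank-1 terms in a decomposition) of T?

Lower bound: the mode-3 unfolding of T (rows indexed by k, columns by (i,j) = (0,0), (0,1), (1,0), (1,1)) is [[12, -15, -7, 8], [-15, 12, 11, -10]].
There the 2×2 minor on rows k ∈ {0, 1}, columns (i,j) ∈ {(0,0), (0,1)} is det [[12, -15], [-15, 12]] = -81 ≠ 0, so this unfolding has rank ≥ 2; CP rank is at least every unfolding rank, so rank(T) ≥ 2. (Flattening ranks never certify an upper bound on CP rank; for that we must actually write T with 2 rank-1 terms.)
Upper bound — finding two terms. Write S_k = T[:,:,k] for the frontal slices: S₀ = [[12, -15], [-7, 8]], S₁ = [[-15, 12], [11, -10]].
If T = a₁ ⊗ b₁ ⊗ c₁ + a₂ ⊗ b₂ ⊗ c₂ then each S_k = c₁[k]·a₁b₁ᵀ + c₂[k]·a₂b₂ᵀ. S₀ and S₁ are linearly independent, so a₁b₁ᵀ and a₂b₂ᵀ must span the same plane of matrices: they are the rank-1 matrices of the form x·S₀ + y·S₁.
det(x·S₀ + y·S₁) is −9·x² + 9·xy + 18·y² = (-9)·(x − 2·y)(x + y), vanishing at (x:y) = (2:1) and (1:-1).
M₁ = 2·S₀ + S₁ = [[9, -18], [-3, 6]] = 3·[3, -1][1, -2]ᵀ and M₂ = S₀ − S₁ = [[27, -27], [-18, 18]] = 9·[3, -2][1, -1]ᵀ, so take a₁ = [3, -1], b₁ = [1, -2], a₂ = [3, -2], b₂ = [1, -1].
Each slice is an integer combination of E₁ = a₁b₁ᵀ and E₂ = a₂b₂ᵀ: S₀ = E₁ + 3·E₂, S₁ = E₁ − 6·E₂; reading off coefficients, c₁ = [1, 1] and c₂ = [3, -6].
Hence T = [3, -1] ⊗ [1, -2] ⊗ [1, 1] + [3, -2] ⊗ [1, -1] ⊗ [3, -6], so rank(T) ≤ 2.
These bounds meet, so rank(T) = 2.

2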